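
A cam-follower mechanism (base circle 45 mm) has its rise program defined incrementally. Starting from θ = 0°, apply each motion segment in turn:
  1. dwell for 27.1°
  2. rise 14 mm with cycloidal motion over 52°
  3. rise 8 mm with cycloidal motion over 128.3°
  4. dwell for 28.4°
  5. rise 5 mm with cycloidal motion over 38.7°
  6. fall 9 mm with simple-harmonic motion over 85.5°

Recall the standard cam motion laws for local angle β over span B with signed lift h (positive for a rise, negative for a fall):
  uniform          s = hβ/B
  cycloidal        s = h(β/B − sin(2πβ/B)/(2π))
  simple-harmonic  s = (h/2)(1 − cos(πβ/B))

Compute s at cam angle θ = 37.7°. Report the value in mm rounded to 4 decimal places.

seg 1 [0°–27.1°] dwell: s stays 0.0000
seg 2 [27.1°–79.1°] cycloidal, h=14: θ=37.7° here. β=10.6, B=52. 14·(0.2038 − sin(2π·0.2038)/(2π)) = 0.7187 → s = 0.7187

0.7187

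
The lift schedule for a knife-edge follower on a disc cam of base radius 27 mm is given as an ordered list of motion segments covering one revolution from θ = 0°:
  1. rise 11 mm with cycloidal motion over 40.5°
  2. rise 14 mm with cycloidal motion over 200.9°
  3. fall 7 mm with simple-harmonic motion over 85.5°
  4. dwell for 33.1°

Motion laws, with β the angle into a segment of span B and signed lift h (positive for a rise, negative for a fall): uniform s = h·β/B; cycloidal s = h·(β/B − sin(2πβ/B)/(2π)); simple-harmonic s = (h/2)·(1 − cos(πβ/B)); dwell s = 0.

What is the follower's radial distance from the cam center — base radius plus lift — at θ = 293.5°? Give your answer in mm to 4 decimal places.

seg 1 [0°–40.5°] cycloidal, h=11: full span → s += 11 → s = 11.0000
seg 2 [40.5°–241.4°] cycloidal, h=14: full span → s += 14 → s = 25.0000
seg 3 [241.4°–326.9°] simple-harmonic, h=-7: θ=293.5° here. β=52.1, B=85.5. -7/2·(1 − cos(π·0.6094)) = -4.6789 → s = 20.3211
radial distance = base radius + s = 27 + 20.3211 = 47.3211

47.3211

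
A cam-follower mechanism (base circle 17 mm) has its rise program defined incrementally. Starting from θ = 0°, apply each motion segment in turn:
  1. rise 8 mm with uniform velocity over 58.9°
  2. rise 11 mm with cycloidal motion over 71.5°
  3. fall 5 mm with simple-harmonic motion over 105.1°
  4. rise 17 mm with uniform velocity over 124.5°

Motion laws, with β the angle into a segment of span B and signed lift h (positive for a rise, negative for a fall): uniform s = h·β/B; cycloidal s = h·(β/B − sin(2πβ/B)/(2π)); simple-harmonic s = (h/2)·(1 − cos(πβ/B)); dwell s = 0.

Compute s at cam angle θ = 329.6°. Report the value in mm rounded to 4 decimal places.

seg 1 [0°–58.9°] uniform, h=8: full span → s += 8 → s = 8.0000
seg 2 [58.9°–130.4°] cycloidal, h=11: full span → s += 11 → s = 19.0000
seg 3 [130.4°–235.5°] simple-harmonic, h=-5: full span → s += -5 → s = 14.0000
seg 4 [235.5°–360°] uniform, h=17: θ=329.6° here. β=94.1, B=124.5. 17·94.1/124.5 = 12.8490 → s = 26.8490

26.8490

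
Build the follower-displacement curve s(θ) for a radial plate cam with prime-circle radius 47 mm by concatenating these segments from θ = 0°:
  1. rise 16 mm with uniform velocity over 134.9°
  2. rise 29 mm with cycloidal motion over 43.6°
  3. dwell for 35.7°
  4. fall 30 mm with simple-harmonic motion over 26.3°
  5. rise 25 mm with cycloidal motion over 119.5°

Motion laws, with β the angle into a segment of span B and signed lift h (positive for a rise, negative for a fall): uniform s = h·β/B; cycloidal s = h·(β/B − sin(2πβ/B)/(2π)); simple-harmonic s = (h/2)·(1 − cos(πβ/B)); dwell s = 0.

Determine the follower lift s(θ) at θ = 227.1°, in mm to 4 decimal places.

seg 1 [0°–134.9°] uniform, h=16: full span → s += 16 → s = 16.0000
seg 2 [134.9°–178.5°] cycloidal, h=29: full span → s += 29 → s = 45.0000
seg 3 [178.5°–214.2°] dwell: s stays 45.0000
seg 4 [214.2°–240.5°] simple-harmonic, h=-30: θ=227.1° here. β=12.9, B=26.3. -30/2·(1 − cos(π·0.4905)) = -14.5521 → s = 30.4479

30.4479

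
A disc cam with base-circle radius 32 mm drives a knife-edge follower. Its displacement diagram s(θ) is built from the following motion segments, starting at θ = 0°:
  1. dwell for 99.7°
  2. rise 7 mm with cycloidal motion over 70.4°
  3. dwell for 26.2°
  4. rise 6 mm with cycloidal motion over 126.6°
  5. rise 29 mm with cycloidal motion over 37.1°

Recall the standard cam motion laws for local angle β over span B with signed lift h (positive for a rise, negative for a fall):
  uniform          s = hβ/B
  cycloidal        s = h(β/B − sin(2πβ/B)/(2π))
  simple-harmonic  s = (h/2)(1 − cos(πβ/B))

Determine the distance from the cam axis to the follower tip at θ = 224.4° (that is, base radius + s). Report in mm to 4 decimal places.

seg 1 [0°–99.7°] dwell: s stays 0.0000
seg 2 [99.7°–170.1°] cycloidal, h=7: full span → s += 7 → s = 7.0000
seg 3 [170.1°–196.3°] dwell: s stays 7.0000
seg 4 [196.3°–322.9°] cycloidal, h=6: θ=224.4° here. β=28.1, B=126.6. 6·(0.2220 − sin(2π·0.2220)/(2π)) = 0.3916 → s = 7.3916
radial distance = base radius + s = 32 + 7.3916 = 39.3916

39.3916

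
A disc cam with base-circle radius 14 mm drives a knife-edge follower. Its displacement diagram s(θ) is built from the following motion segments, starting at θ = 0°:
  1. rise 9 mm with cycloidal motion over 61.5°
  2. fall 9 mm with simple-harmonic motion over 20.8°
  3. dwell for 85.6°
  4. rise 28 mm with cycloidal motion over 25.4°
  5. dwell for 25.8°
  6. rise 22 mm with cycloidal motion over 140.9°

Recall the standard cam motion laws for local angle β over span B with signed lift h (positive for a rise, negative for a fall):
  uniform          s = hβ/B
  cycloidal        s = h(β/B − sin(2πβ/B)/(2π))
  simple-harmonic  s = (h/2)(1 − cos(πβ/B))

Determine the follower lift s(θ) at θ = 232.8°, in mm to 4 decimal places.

seg 1 [0°–61.5°] cycloidal, h=9: full span → s += 9 → s = 9.0000
seg 2 [61.5°–82.3°] simple-harmonic, h=-9: full span → s += -9 → s = 0.0000
seg 3 [82.3°–167.9°] dwell: s stays 0.0000
seg 4 [167.9°–193.3°] cycloidal, h=28: full span → s += 28 → s = 28.0000
seg 5 [193.3°–219.1°] dwell: s stays 28.0000
seg 6 [219.1°–360°] cycloidal, h=22: θ=232.8° here. β=13.7, B=140.9. 22·(0.0972 − sin(2π·0.0972)/(2π)) = 0.1306 → s = 28.1306

28.1306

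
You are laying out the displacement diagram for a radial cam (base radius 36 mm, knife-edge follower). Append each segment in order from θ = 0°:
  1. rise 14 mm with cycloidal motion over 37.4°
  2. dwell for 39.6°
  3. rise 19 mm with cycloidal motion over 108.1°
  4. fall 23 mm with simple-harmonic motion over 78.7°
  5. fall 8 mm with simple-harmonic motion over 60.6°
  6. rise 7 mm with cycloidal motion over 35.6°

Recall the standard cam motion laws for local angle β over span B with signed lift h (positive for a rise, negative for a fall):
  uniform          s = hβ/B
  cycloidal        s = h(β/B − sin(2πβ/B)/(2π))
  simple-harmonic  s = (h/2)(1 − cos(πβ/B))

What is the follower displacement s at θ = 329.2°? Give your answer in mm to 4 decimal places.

seg 1 [0°–37.4°] cycloidal, h=14: full span → s += 14 → s = 14.0000
seg 2 [37.4°–77°] dwell: s stays 14.0000
seg 3 [77°–185.1°] cycloidal, h=19: full span → s += 19 → s = 33.0000
seg 4 [185.1°–263.8°] simple-harmonic, h=-23: full span → s += -23 → s = 10.0000
seg 5 [263.8°–324.4°] simple-harmonic, h=-8: full span → s += -8 → s = 2.0000
seg 6 [324.4°–360°] cycloidal, h=7: θ=329.2° here. β=4.8, B=35.6. 7·(0.1348 − sin(2π·0.1348)/(2π)) = 0.1089 → s = 2.1089

2.1089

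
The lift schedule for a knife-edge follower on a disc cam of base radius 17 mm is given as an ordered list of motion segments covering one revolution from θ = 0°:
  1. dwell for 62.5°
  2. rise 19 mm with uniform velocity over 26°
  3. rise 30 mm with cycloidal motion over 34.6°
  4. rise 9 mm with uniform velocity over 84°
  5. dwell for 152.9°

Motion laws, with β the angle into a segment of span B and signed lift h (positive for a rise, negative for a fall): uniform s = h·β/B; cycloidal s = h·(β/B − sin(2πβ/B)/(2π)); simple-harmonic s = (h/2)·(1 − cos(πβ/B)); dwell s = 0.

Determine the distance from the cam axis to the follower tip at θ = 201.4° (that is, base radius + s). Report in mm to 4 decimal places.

seg 1 [0°–62.5°] dwell: s stays 0.0000
seg 2 [62.5°–88.5°] uniform, h=19: full span → s += 19 → s = 19.0000
seg 3 [88.5°–123.1°] cycloidal, h=30: full span → s += 30 → s = 49.0000
seg 4 [123.1°–207.1°] uniform, h=9: θ=201.4° here. β=78.3, B=84. 9·78.3/84 = 8.3893 → s = 57.3893
radial distance = base radius + s = 17 + 57.3893 = 74.3893

74.3893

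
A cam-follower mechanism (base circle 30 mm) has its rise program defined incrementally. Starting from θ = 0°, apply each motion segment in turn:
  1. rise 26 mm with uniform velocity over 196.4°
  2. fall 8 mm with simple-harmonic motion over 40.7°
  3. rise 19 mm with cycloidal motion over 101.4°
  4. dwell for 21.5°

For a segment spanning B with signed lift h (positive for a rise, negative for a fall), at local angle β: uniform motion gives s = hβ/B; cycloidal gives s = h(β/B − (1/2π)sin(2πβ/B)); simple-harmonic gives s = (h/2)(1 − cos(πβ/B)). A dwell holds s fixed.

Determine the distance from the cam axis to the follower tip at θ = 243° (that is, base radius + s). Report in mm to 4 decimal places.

seg 1 [0°–196.4°] uniform, h=26: full span → s += 26 → s = 26.0000
seg 2 [196.4°–237.1°] simple-harmonic, h=-8: full span → s += -8 → s = 18.0000
seg 3 [237.1°–338.5°] cycloidal, h=19: θ=243° here. β=5.9, B=101.4. 19·(0.0582 − sin(2π·0.0582)/(2π)) = 0.0245 → s = 18.0245
radial distance = base radius + s = 30 + 18.0245 = 48.0245

48.0245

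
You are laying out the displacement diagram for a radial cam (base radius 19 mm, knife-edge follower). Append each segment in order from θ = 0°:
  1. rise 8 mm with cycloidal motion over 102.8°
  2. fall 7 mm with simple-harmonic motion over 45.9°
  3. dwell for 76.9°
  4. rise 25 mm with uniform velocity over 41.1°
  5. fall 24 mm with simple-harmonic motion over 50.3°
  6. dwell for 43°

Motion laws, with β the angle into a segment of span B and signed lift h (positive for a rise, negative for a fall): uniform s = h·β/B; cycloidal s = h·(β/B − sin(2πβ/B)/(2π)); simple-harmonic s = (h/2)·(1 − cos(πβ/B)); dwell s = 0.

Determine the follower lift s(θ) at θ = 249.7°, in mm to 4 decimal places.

seg 1 [0°–102.8°] cycloidal, h=8: full span → s += 8 → s = 8.0000
seg 2 [102.8°–148.7°] simple-harmonic, h=-7: full span → s += -7 → s = 1.0000
seg 3 [148.7°–225.6°] dwell: s stays 1.0000
seg 4 [225.6°–266.7°] uniform, h=25: θ=249.7° here. β=24.1, B=41.1. 25·24.1/41.1 = 14.6594 → s = 15.6594

15.6594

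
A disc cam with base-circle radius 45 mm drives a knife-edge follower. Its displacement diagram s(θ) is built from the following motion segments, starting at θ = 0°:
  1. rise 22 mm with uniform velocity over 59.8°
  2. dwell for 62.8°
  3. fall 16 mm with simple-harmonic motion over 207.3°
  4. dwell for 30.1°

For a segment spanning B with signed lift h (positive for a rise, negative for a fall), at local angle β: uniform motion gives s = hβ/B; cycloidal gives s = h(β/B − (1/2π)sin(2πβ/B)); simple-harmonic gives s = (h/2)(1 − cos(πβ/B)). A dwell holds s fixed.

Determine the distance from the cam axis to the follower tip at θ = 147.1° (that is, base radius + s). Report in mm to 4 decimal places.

seg 1 [0°–59.8°] uniform, h=22: full span → s += 22 → s = 22.0000
seg 2 [59.8°–122.6°] dwell: s stays 22.0000
seg 3 [122.6°–329.9°] simple-harmonic, h=-16: θ=147.1° here. β=24.5, B=207.3. -16/2·(1 − cos(π·0.1182)) = -0.5451 → s = 21.4549
radial distance = base radius + s = 45 + 21.4549 = 66.4549

66.4549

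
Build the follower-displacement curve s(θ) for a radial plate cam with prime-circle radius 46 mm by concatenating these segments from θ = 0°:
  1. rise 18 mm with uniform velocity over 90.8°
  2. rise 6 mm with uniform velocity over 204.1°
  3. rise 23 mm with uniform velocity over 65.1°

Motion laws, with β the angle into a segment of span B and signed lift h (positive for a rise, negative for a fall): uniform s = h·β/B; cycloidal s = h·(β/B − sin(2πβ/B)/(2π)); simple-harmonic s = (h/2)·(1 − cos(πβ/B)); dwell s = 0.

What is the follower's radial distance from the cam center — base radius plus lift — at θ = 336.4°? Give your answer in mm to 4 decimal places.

seg 1 [0°–90.8°] uniform, h=18: full span → s += 18 → s = 18.0000
seg 2 [90.8°–294.9°] uniform, h=6: full span → s += 6 → s = 24.0000
seg 3 [294.9°–360°] uniform, h=23: θ=336.4° here. β=41.5, B=65.1. 23·41.5/65.1 = 14.6621 → s = 38.6621
radial distance = base radius + s = 46 + 38.6621 = 84.6621

84.6621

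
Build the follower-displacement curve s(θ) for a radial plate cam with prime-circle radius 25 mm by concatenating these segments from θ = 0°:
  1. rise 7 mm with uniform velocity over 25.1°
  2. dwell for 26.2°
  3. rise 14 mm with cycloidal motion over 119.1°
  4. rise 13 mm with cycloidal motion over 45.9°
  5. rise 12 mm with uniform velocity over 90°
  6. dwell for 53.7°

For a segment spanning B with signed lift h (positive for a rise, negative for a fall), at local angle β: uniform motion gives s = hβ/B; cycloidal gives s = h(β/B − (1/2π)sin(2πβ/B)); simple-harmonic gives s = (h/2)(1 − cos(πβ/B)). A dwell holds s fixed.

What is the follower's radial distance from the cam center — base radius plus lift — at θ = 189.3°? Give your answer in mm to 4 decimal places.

seg 1 [0°–25.1°] uniform, h=7: full span → s += 7 → s = 7.0000
seg 2 [25.1°–51.3°] dwell: s stays 7.0000
seg 3 [51.3°–170.4°] cycloidal, h=14: full span → s += 14 → s = 21.0000
seg 4 [170.4°–216.3°] cycloidal, h=13: θ=189.3° here. β=18.9, B=45.9. 13·(0.4118 − sin(2π·0.4118)/(2π)) = 4.2637 → s = 25.2637
radial distance = base radius + s = 25 + 25.2637 = 50.2637

50.2637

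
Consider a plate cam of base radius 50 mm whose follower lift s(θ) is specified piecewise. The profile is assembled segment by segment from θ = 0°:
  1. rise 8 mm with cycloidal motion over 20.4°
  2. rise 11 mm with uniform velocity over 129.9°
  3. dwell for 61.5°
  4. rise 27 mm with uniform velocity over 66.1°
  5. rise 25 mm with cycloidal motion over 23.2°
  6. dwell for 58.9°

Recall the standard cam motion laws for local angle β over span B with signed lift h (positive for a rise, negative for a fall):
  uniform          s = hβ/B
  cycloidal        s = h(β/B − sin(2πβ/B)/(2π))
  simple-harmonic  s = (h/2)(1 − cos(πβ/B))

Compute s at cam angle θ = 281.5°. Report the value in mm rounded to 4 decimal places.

seg 1 [0°–20.4°] cycloidal, h=8: full span → s += 8 → s = 8.0000
seg 2 [20.4°–150.3°] uniform, h=11: full span → s += 11 → s = 19.0000
seg 3 [150.3°–211.8°] dwell: s stays 19.0000
seg 4 [211.8°–277.9°] uniform, h=27: full span → s += 27 → s = 46.0000
seg 5 [277.9°–301.1°] cycloidal, h=25: θ=281.5° here. β=3.6, B=23.2. 25·(0.1552 − sin(2π·0.1552)/(2π)) = 0.5860 → s = 46.5860

46.5860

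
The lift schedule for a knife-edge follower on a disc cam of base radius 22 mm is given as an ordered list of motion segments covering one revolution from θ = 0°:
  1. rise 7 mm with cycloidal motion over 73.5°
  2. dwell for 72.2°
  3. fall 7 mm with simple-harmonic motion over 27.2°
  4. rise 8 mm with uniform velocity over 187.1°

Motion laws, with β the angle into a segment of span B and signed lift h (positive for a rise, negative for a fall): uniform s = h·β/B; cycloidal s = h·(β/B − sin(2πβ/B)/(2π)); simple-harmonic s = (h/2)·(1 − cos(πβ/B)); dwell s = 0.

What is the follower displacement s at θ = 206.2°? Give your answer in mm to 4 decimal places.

seg 1 [0°–73.5°] cycloidal, h=7: full span → s += 7 → s = 7.0000
seg 2 [73.5°–145.7°] dwell: s stays 7.0000
seg 3 [145.7°–172.9°] simple-harmonic, h=-7: full span → s += -7 → s = 0.0000
seg 4 [172.9°–360°] uniform, h=8: θ=206.2° here. β=33.3, B=187.1. 8·33.3/187.1 = 1.4238 → s = 1.4238

1.4238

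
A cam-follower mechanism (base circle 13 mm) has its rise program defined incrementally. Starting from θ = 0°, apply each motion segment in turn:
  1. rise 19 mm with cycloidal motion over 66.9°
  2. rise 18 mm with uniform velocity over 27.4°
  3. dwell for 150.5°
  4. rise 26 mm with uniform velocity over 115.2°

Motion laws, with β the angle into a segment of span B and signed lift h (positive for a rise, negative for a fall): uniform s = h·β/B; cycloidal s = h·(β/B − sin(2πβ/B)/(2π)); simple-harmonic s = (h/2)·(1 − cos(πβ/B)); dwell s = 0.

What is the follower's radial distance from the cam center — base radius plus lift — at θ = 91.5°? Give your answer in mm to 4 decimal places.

seg 1 [0°–66.9°] cycloidal, h=19: full span → s += 19 → s = 19.0000
seg 2 [66.9°–94.3°] uniform, h=18: θ=91.5° here. β=24.6, B=27.4. 18·24.6/27.4 = 16.1606 → s = 35.1606
radial distance = base radius + s = 13 + 35.1606 = 48.1606

48.1606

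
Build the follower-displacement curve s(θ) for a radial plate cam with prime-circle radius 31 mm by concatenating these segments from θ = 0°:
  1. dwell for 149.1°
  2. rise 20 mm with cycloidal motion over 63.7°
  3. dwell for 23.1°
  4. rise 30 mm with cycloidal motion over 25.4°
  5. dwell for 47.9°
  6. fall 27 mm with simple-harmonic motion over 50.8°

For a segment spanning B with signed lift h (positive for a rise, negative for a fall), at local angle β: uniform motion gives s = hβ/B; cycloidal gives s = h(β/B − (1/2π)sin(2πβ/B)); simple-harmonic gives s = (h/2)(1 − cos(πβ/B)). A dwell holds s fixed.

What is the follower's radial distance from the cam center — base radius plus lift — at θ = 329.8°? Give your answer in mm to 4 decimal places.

seg 1 [0°–149.1°] dwell: s stays 0.0000
seg 2 [149.1°–212.8°] cycloidal, h=20: full span → s += 20 → s = 20.0000
seg 3 [212.8°–235.9°] dwell: s stays 20.0000
seg 4 [235.9°–261.3°] cycloidal, h=30: full span → s += 30 → s = 50.0000
seg 5 [261.3°–309.2°] dwell: s stays 50.0000
seg 6 [309.2°–360°] simple-harmonic, h=-27: θ=329.8° here. β=20.6, B=50.8. -27/2·(1 − cos(π·0.4055)) = -9.5512 → s = 40.4488
radial distance = base radius + s = 31 + 40.4488 = 71.4488

71.4488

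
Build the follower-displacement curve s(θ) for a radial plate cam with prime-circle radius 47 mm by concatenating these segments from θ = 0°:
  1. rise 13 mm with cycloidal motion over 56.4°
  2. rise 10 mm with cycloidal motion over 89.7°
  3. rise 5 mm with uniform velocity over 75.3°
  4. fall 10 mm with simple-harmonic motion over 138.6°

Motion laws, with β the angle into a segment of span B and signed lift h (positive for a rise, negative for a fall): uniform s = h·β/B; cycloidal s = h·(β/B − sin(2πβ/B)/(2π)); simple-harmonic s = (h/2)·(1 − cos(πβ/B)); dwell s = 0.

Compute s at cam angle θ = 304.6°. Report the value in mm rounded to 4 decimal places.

seg 1 [0°–56.4°] cycloidal, h=13: full span → s += 13 → s = 13.0000
seg 2 [56.4°–146.1°] cycloidal, h=10: full span → s += 10 → s = 23.0000
seg 3 [146.1°–221.4°] uniform, h=5: full span → s += 5 → s = 28.0000
seg 4 [221.4°–360°] simple-harmonic, h=-10: θ=304.6° here. β=83.2, B=138.6. -10/2·(1 − cos(π·0.6003)) = -6.5494 → s = 21.4506

21.4506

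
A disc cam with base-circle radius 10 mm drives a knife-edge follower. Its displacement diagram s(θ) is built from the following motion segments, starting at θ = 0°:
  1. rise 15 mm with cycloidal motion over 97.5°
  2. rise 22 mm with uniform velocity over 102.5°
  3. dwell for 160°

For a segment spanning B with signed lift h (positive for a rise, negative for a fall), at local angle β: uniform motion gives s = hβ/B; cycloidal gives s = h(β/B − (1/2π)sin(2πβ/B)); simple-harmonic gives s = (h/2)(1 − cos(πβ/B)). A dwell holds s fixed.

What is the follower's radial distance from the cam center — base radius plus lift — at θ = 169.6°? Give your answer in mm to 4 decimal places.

seg 1 [0°–97.5°] cycloidal, h=15: full span → s += 15 → s = 15.0000
seg 2 [97.5°–200°] uniform, h=22: θ=169.6° here. β=72.1, B=102.5. 22·72.1/102.5 = 15.4751 → s = 30.4751
radial distance = base radius + s = 10 + 30.4751 = 40.4751

40.4751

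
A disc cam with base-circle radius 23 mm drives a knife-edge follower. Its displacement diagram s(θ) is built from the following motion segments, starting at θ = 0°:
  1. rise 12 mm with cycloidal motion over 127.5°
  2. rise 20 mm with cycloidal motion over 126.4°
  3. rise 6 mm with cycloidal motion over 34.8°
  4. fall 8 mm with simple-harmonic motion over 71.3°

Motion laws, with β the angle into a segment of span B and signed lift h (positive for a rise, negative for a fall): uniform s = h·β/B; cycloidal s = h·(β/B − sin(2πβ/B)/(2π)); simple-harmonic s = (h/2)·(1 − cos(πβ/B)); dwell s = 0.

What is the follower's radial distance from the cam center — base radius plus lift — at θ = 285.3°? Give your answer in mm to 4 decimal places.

seg 1 [0°–127.5°] cycloidal, h=12: full span → s += 12 → s = 12.0000
seg 2 [127.5°–253.9°] cycloidal, h=20: full span → s += 20 → s = 32.0000
seg 3 [253.9°–288.7°] cycloidal, h=6: θ=285.3° here. β=31.4, B=34.8. 6·(0.9023 − sin(2π·0.9023)/(2π)) = 5.9639 → s = 37.9639
radial distance = base radius + s = 23 + 37.9639 = 60.9639

60.9639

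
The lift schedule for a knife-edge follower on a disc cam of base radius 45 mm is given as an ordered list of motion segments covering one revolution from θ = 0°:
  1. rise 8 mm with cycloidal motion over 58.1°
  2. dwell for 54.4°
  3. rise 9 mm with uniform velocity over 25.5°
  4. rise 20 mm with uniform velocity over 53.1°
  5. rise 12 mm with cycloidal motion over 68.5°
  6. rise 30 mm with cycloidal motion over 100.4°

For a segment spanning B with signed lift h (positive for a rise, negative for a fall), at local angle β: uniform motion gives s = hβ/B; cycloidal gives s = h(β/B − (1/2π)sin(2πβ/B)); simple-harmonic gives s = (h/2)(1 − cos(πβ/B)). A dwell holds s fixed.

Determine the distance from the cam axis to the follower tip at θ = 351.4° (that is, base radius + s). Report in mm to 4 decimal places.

seg 1 [0°–58.1°] cycloidal, h=8: full span → s += 8 → s = 8.0000
seg 2 [58.1°–112.5°] dwell: s stays 8.0000
seg 3 [112.5°–138°] uniform, h=9: full span → s += 9 → s = 17.0000
seg 4 [138°–191.1°] uniform, h=20: full span → s += 20 → s = 37.0000
seg 5 [191.1°–259.6°] cycloidal, h=12: full span → s += 12 → s = 49.0000
seg 6 [259.6°–360°] cycloidal, h=30: θ=351.4° here. β=91.8, B=100.4. 30·(0.9143 − sin(2π·0.9143)/(2π)) = 29.8777 → s = 78.8777
radial distance = base radius + s = 45 + 78.8777 = 123.8777

123.8777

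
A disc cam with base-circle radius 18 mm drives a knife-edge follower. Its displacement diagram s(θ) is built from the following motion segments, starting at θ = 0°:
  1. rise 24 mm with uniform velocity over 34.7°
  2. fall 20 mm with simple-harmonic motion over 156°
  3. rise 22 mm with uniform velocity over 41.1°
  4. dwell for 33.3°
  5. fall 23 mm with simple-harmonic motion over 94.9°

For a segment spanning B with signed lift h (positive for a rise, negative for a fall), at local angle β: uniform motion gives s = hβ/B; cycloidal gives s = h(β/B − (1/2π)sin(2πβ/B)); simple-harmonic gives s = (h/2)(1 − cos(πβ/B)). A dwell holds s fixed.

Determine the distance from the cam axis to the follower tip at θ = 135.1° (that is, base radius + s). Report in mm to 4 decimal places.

seg 1 [0°–34.7°] uniform, h=24: full span → s += 24 → s = 24.0000
seg 2 [34.7°–190.7°] simple-harmonic, h=-20: θ=135.1° here. β=100.4, B=156. -20/2·(1 − cos(π·0.6436)) = -14.3596 → s = 9.6404
radial distance = base radius + s = 18 + 9.6404 = 27.6404

27.6404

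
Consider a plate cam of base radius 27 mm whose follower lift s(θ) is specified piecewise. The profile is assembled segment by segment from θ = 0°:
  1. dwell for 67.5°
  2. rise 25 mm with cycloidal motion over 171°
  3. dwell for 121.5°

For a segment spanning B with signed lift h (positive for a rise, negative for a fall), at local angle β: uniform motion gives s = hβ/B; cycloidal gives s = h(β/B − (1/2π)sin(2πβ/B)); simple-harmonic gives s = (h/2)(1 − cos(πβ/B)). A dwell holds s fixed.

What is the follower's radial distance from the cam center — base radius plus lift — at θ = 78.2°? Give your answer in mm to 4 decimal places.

seg 1 [0°–67.5°] dwell: s stays 0.0000
seg 2 [67.5°–238.5°] cycloidal, h=25: θ=78.2° here. β=10.7, B=171. 25·(0.0626 − sin(2π·0.0626)/(2π)) = 0.0400 → s = 0.0400
radial distance = base radius + s = 27 + 0.0400 = 27.0400

27.0400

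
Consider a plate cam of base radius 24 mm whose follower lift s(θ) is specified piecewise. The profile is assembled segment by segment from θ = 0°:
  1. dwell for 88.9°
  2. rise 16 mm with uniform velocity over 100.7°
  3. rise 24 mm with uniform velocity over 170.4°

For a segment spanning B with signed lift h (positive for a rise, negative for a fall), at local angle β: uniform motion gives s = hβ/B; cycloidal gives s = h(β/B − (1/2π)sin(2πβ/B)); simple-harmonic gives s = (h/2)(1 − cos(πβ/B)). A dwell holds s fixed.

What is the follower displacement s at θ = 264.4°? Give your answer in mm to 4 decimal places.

seg 1 [0°–88.9°] dwell: s stays 0.0000
seg 2 [88.9°–189.6°] uniform, h=16: full span → s += 16 → s = 16.0000
seg 3 [189.6°–360°] uniform, h=24: θ=264.4° here. β=74.8, B=170.4. 24·74.8/170.4 = 10.5352 → s = 26.5352

26.5352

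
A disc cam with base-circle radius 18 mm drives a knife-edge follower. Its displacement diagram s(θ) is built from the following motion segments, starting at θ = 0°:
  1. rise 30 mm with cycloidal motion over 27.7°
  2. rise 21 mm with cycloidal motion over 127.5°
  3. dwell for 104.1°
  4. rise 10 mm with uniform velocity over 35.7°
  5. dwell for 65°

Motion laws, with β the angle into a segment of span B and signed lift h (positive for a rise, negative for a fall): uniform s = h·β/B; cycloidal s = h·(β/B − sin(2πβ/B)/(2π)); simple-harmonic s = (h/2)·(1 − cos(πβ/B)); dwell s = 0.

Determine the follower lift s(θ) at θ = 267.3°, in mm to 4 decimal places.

seg 1 [0°–27.7°] cycloidal, h=30: full span → s += 30 → s = 30.0000
seg 2 [27.7°–155.2°] cycloidal, h=21: full span → s += 21 → s = 51.0000
seg 3 [155.2°–259.3°] dwell: s stays 51.0000
seg 4 [259.3°–295°] uniform, h=10: θ=267.3° here. β=8, B=35.7. 10·8/35.7 = 2.2409 → s = 53.2409

53.2409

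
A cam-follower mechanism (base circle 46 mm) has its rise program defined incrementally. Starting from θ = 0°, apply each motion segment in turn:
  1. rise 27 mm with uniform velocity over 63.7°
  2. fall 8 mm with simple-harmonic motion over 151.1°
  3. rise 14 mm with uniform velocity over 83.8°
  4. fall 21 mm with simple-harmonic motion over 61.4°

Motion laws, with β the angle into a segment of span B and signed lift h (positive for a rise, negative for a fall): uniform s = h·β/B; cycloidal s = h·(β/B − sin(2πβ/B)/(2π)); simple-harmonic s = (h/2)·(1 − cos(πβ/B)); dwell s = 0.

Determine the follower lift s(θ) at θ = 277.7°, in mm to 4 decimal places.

seg 1 [0°–63.7°] uniform, h=27: full span → s += 27 → s = 27.0000
seg 2 [63.7°–214.8°] simple-harmonic, h=-8: full span → s += -8 → s = 19.0000
seg 3 [214.8°–298.6°] uniform, h=14: θ=277.7° here. β=62.9, B=83.8. 14·62.9/83.8 = 10.5084 → s = 29.5084

29.5084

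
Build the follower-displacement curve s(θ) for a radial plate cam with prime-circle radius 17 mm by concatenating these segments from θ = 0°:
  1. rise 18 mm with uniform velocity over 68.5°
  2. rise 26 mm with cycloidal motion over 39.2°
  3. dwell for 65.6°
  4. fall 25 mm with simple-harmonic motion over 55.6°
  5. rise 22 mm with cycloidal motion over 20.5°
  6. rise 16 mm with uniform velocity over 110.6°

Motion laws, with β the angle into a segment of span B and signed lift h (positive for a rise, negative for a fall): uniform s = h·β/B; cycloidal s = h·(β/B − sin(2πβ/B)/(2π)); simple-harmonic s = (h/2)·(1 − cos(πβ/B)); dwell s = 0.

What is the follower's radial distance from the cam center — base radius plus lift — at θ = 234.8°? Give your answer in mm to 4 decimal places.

seg 1 [0°–68.5°] uniform, h=18: full span → s += 18 → s = 18.0000
seg 2 [68.5°–107.7°] cycloidal, h=26: full span → s += 26 → s = 44.0000
seg 3 [107.7°–173.3°] dwell: s stays 44.0000
seg 4 [173.3°–228.9°] simple-harmonic, h=-25: full span → s += -25 → s = 19.0000
seg 5 [228.9°–249.4°] cycloidal, h=22: θ=234.8° here. β=5.9, B=20.5. 22·(0.2878 − sin(2π·0.2878)/(2π)) = 2.9286 → s = 21.9286
radial distance = base radius + s = 17 + 21.9286 = 38.9286

38.9286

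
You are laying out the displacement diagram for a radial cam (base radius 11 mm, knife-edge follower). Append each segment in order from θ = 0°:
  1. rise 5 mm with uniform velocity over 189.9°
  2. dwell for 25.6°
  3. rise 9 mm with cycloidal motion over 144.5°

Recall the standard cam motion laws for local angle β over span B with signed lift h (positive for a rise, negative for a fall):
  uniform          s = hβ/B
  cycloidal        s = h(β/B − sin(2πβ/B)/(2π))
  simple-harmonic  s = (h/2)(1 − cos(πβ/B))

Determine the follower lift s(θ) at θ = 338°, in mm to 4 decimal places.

seg 1 [0°–189.9°] uniform, h=5: full span → s += 5 → s = 5.0000
seg 2 [189.9°–215.5°] dwell: s stays 5.0000
seg 3 [215.5°–360°] cycloidal, h=9: θ=338° here. β=122.5, B=144.5. 9·(0.8478 − sin(2π·0.8478)/(2π)) = 8.8004 → s = 13.8004

13.8004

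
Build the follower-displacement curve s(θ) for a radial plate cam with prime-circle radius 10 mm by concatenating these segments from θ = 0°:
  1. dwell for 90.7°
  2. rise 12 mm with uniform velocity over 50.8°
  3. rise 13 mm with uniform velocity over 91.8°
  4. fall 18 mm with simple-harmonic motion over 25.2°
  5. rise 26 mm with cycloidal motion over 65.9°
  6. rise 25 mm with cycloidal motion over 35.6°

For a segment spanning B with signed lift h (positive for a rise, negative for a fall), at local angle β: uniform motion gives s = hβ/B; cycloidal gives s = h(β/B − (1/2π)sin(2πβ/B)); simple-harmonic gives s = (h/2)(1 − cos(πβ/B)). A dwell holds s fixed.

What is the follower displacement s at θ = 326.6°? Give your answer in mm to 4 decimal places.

seg 1 [0°–90.7°] dwell: s stays 0.0000
seg 2 [90.7°–141.5°] uniform, h=12: full span → s += 12 → s = 12.0000
seg 3 [141.5°–233.3°] uniform, h=13: full span → s += 13 → s = 25.0000
seg 4 [233.3°–258.5°] simple-harmonic, h=-18: full span → s += -18 → s = 7.0000
seg 5 [258.5°–324.4°] cycloidal, h=26: full span → s += 26 → s = 33.0000
seg 6 [324.4°–360°] cycloidal, h=25: θ=326.6° here. β=2.2, B=35.6. 25·(0.0618 − sin(2π·0.0618)/(2π)) = 0.0385 → s = 33.0385

33.0385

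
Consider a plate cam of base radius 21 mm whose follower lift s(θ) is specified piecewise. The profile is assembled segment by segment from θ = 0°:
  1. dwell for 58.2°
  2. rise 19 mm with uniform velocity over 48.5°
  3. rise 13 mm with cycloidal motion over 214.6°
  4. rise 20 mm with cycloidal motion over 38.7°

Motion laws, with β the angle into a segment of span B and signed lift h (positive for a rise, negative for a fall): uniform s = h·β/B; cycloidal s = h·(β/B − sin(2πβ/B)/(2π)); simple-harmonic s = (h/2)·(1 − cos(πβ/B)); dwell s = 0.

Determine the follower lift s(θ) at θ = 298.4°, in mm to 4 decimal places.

seg 1 [0°–58.2°] dwell: s stays 0.0000
seg 2 [58.2°–106.7°] uniform, h=19: full span → s += 19 → s = 19.0000
seg 3 [106.7°–321.3°] cycloidal, h=13: θ=298.4° here. β=191.7, B=214.6. 13·(0.8933 − sin(2π·0.8933)/(2π)) = 12.8984 → s = 31.8984

31.8984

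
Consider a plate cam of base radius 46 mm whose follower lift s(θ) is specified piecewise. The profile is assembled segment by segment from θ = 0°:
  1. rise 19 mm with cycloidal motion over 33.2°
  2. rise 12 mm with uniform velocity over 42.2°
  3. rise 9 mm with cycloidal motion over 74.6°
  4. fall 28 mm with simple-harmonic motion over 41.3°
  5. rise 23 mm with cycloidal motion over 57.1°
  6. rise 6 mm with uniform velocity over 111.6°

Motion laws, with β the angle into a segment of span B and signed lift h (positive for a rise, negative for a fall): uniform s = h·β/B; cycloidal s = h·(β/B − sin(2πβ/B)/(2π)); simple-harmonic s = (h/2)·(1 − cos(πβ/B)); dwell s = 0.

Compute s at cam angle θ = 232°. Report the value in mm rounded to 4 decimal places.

seg 1 [0°–33.2°] cycloidal, h=19: full span → s += 19 → s = 19.0000
seg 2 [33.2°–75.4°] uniform, h=12: full span → s += 12 → s = 31.0000
seg 3 [75.4°–150°] cycloidal, h=9: full span → s += 9 → s = 40.0000
seg 4 [150°–191.3°] simple-harmonic, h=-28: full span → s += -28 → s = 12.0000
seg 5 [191.3°–248.4°] cycloidal, h=23: θ=232° here. β=40.7, B=57.1. 23·(0.7128 − sin(2π·0.7128)/(2π)) = 19.9550 → s = 31.9550

31.9550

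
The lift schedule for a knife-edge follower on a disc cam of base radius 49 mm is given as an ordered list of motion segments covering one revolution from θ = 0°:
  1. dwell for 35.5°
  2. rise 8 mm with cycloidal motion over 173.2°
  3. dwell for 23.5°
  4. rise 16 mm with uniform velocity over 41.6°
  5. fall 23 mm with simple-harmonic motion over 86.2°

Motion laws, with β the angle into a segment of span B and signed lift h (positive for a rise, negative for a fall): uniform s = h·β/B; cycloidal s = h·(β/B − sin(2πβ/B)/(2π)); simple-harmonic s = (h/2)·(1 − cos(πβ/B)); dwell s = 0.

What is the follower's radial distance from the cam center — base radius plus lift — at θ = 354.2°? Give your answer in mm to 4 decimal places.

seg 1 [0°–35.5°] dwell: s stays 0.0000
seg 2 [35.5°–208.7°] cycloidal, h=8: full span → s += 8 → s = 8.0000
seg 3 [208.7°–232.2°] dwell: s stays 8.0000
seg 4 [232.2°–273.8°] uniform, h=16: full span → s += 16 → s = 24.0000
seg 5 [273.8°–360°] simple-harmonic, h=-23: θ=354.2° here. β=80.4, B=86.2. -23/2·(1 − cos(π·0.9327)) = -22.7440 → s = 1.2560
radial distance = base radius + s = 49 + 1.2560 = 50.2560

50.2560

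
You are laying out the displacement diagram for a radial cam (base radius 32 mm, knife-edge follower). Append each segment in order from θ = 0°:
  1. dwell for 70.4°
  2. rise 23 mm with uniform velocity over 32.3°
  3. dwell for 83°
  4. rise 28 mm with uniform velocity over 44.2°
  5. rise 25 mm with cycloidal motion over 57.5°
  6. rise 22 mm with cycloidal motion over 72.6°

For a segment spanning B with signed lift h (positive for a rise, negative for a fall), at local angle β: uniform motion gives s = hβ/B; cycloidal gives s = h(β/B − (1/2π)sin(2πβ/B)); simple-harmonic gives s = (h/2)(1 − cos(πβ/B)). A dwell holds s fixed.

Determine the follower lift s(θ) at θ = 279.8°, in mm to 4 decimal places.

seg 1 [0°–70.4°] dwell: s stays 0.0000
seg 2 [70.4°–102.7°] uniform, h=23: full span → s += 23 → s = 23.0000
seg 3 [102.7°–185.7°] dwell: s stays 23.0000
seg 4 [185.7°–229.9°] uniform, h=28: full span → s += 28 → s = 51.0000
seg 5 [229.9°–287.4°] cycloidal, h=25: θ=279.8° here. β=49.9, B=57.5. 25·(0.8678 − sin(2π·0.8678)/(2π)) = 24.6331 → s = 75.6331

75.6331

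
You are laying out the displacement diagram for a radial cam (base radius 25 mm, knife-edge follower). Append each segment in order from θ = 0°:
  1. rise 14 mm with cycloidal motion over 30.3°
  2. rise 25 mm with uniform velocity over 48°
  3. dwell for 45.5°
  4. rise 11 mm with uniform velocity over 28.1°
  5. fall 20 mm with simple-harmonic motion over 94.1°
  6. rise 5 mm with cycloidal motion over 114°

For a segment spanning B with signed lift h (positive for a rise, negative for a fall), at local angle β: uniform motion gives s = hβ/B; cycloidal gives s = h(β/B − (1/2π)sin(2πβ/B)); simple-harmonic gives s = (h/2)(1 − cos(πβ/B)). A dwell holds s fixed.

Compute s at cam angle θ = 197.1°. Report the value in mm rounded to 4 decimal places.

seg 1 [0°–30.3°] cycloidal, h=14: full span → s += 14 → s = 14.0000
seg 2 [30.3°–78.3°] uniform, h=25: full span → s += 25 → s = 39.0000
seg 3 [78.3°–123.8°] dwell: s stays 39.0000
seg 4 [123.8°–151.9°] uniform, h=11: full span → s += 11 → s = 50.0000
seg 5 [151.9°–246°] simple-harmonic, h=-20: θ=197.1° here. β=45.2, B=94.1. -20/2·(1 − cos(π·0.4803)) = -9.3828 → s = 40.6172

40.6172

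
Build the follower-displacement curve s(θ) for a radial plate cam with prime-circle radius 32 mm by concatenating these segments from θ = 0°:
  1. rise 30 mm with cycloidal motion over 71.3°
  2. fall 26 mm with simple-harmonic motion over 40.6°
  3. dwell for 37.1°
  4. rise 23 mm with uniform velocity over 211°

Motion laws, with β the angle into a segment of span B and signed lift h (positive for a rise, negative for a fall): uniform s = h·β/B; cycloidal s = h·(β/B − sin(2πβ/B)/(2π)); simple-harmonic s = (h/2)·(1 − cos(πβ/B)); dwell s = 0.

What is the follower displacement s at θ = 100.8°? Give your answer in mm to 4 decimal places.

seg 1 [0°–71.3°] cycloidal, h=30: full span → s += 30 → s = 30.0000
seg 2 [71.3°–111.9°] simple-harmonic, h=-26: θ=100.8° here. β=29.5, B=40.6. -26/2·(1 − cos(π·0.7266)) = -21.4924 → s = 8.5076

8.5076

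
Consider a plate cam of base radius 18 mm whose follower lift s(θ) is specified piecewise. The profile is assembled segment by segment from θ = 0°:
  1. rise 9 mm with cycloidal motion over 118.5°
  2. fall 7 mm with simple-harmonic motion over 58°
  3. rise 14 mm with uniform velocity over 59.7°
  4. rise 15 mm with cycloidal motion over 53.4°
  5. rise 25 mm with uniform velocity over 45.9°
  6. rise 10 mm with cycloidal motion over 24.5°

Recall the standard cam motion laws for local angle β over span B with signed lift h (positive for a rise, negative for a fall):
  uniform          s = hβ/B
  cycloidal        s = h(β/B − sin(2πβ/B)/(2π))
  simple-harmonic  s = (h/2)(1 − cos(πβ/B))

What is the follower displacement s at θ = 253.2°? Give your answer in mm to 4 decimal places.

seg 1 [0°–118.5°] cycloidal, h=9: full span → s += 9 → s = 9.0000
seg 2 [118.5°–176.5°] simple-harmonic, h=-7: full span → s += -7 → s = 2.0000
seg 3 [176.5°–236.2°] uniform, h=14: full span → s += 14 → s = 16.0000
seg 4 [236.2°–289.6°] cycloidal, h=15: θ=253.2° here. β=17, B=53.4. 15·(0.3184 − sin(2π·0.3184)/(2π)) = 2.6048 → s = 18.6048

18.6048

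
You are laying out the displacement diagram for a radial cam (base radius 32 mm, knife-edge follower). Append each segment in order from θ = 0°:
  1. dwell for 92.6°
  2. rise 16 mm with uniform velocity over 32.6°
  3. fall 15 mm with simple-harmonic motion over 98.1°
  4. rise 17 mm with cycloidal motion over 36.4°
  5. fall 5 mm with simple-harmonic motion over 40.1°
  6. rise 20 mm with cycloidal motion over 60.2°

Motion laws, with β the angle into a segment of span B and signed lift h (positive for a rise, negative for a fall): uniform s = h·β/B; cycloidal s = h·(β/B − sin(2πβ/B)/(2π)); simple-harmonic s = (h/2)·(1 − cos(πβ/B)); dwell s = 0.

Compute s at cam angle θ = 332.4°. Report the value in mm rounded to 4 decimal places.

seg 1 [0°–92.6°] dwell: s stays 0.0000
seg 2 [92.6°–125.2°] uniform, h=16: full span → s += 16 → s = 16.0000
seg 3 [125.2°–223.3°] simple-harmonic, h=-15: full span → s += -15 → s = 1.0000
seg 4 [223.3°–259.7°] cycloidal, h=17: full span → s += 17 → s = 18.0000
seg 5 [259.7°–299.8°] simple-harmonic, h=-5: full span → s += -5 → s = 13.0000
seg 6 [299.8°–360°] cycloidal, h=20: θ=332.4° here. β=32.6, B=60.2. 20·(0.5415 − sin(2π·0.5415)/(2π)) = 11.6517 → s = 24.6517

24.6517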